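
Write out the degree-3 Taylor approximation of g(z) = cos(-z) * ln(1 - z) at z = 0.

z^3/6 - z^2/2 - z

Take the Cauchy product of the two expansions.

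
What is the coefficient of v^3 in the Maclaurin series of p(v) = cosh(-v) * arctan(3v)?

Take the Cauchy product of the two expansions.
p(0) = 0
p′(0) = 3
p′′(0) = 0
p′′′(0) = -45
So c_3 = p′′′(0)/3! = -15/2.

-15/2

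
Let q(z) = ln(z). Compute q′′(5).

-1/25

From the series, [(z - 5)^2] q = -1/50; multiply by 2! = 2 to get -1/25.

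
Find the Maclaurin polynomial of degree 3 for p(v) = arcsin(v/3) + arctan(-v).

55*v^3/162 - 2*v/3

Add the two expansions coefficient-wise.
p(0) = 0
p′(0) = -2/3
p′′(0) = 0
p′′′(0) = 55/27
Then c_k = p^(k)(0)/k! gives each Taylor coefficient.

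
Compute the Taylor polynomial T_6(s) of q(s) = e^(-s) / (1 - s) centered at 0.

Multiply the numerator's expansion by the denominator's geometric series.

53*s^6/144 + 11*s^5/30 + 3*s^4/8 + s^3/3 + s^2/2 + 1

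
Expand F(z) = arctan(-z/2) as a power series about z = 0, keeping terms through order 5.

F(0) = 0
F′(0) = -1/2
F′′(0) = 0
F′′′(0) = 1/4
F^(4)(0) = 0
F^(5)(0) = -3/4
The Taylor polynomial is Σ F^(k)(0)/k! · z^k.

-z^5/160 + z^3/24 - z/2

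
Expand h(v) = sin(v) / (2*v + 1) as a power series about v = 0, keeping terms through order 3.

23*v^3/6 - 2*v^2 + v

Expand 1/(denominator) as a geometric series and multiply by the numerator's series.
h(0) = 0
h′(0) = 1
h′′(0) = -4
h′′′(0) = 23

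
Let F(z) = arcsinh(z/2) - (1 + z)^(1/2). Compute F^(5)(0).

Add the two expansions coefficient-wise.
From the series, [z^5] F = -1/40; multiply by 5! = 120 to get -3.

-3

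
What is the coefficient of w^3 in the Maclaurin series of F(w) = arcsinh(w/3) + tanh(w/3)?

Combine the two series term by term.

-1/54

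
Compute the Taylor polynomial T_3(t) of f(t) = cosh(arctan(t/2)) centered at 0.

Plug the Maclaurin series of the inner function into that of the outer and collect terms.

t^2/8 + 1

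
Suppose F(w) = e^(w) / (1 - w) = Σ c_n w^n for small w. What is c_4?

Multiply the numerator's expansion by the denominator's geometric series.
[w^0] = 1;  [w^1] = 2;  [w^2] = 5/2;  [w^3] = 8/3;  [w^4] = 65/24.
So c_4 = F^(4)(0)/4! = 65/24.

65/24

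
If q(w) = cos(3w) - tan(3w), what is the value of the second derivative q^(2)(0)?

Expand each term separately and add.
From the series, [w^2] q = -9/2; multiply by 2! = 2 to get -9.

-9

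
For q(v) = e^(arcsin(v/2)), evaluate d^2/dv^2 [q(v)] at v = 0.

1/4

Substitute the inner expansion into the outer series and collect powers.
The coefficient of v^2 in the expansion is 1/8, so q′′(0) = 2! * (1/8) = 1/4.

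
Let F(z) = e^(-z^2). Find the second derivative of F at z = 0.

The coefficient of z^2 in the expansion is -1, so F′′(0) = 2! * (-1) = -2.

-2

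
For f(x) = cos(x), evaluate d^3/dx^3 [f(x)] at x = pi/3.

sqrt(3)/2

The coefficient of (x - pi/3)^3 in the expansion is sqrt(3)/12, so f′′′(pi/3) = 3! * (sqrt(3)/12) = sqrt(3)/2.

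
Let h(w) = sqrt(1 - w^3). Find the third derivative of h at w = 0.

-3

The coefficient of w^3 in the expansion is -1/2, so h′′′(0) = 3! * (-1/2) = -3.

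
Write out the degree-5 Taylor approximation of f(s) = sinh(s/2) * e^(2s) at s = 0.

1441*s^5/3840 + 17*s^4/24 + 49*s^3/48 + s^2 + s/2

Take the Cauchy product of the two expansions.
f(0) = 0
f′(0) = 1/2
f′′(0) = 2
f′′′(0) = 49/8
f^(4)(0) = 17
f^(5)(0) = 1441/32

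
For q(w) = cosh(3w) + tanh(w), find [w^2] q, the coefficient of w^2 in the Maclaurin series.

9/2

Expand each term separately and add.
q(0) = 1
q′(0) = 1
q′′(0) = 9
Then c_k = q^(k)(0)/k! gives each Taylor coefficient.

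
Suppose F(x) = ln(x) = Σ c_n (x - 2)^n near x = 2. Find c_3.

Use the known series and substitute for the argument.
F(2) = ln(2)
F′(2) = 1/2
F′′(2) = -1/4
F′′′(2) = 1/4

1/24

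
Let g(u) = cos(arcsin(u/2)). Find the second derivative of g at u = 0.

Substitute the inner expansion into the outer series and collect powers.
From the series, [u^2] g = -1/8; multiply by 2! = 2 to get -1/4.

-1/4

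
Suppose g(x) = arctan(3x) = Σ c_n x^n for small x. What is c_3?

g(0) = 0
g′(0) = 3
g′′(0) = 0
g′′′(0) = -54
Dividing each by k! gives the coefficients c_0, ..., c_3.

-9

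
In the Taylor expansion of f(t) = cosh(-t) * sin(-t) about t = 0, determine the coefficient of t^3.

Write out both Maclaurin series and multiply, keeping only the needed powers.

-1/3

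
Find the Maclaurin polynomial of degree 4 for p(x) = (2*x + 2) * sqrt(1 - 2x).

Multiply each power in the prefactor through the base expansion.
p(0) = 2
p′(0) = 0
p′′(0) = -6
p′′′(0) = -12
p^(4)(0) = -54

-9*x^4/4 - 2*x^3 - 3*x^2 + 2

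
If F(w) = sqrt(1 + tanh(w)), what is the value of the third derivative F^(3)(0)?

Let u equal the inner series; expand the outer function in u and truncate.
From the series, [w^3] F = -5/48; multiply by 3! = 6 to get -5/8.

-5/8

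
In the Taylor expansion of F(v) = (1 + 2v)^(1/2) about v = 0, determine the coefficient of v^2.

-1/2

Differentiate repeatedly and evaluate at the center.
F(0) = 1
F′(0) = 1
F′′(0) = -1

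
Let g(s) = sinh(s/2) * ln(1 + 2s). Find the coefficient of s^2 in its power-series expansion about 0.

Expand each factor separately, then convolve coefficients.
[s^0] = 0;  [s^1] = 0;  [s^2] = 1.

1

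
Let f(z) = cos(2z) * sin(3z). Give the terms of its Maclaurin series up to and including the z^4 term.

Expand each factor separately, then convolve coefficients.
[z^0] = 0;  [z^1] = 3;  [z^2] = 0;  [z^3] = -21/2;  [z^4] = 0.

-21*z^3/2 + 3*z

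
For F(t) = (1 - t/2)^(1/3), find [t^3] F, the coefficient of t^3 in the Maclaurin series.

Apply the Taylor formula c_k = f^(k)(a)/k!.
F(0) = 1
F′(0) = -1/6
F′′(0) = -1/18
F′′′(0) = -5/108
Then c_k = F^(k)(0)/k! gives each Taylor coefficient.

-5/648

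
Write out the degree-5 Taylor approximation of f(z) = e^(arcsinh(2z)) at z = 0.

-2*z^4 + 2*z^2 + 2*z + 1

Compose series: expand the inner function first, then feed it into the outer expansion.
f(0) = 1
f′(0) = 2
f′′(0) = 4
f′′′(0) = 0
f^(4)(0) = -48
f^(5)(0) = 0
Dividing each by k! gives the coefficients c_0, ..., c_5.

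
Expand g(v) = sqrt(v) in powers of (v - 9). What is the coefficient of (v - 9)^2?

g(9) = 3
g′(9) = 1/6
g′′(9) = -1/108
Dividing each by k! gives the coefficients c_0, ..., c_2.

-1/216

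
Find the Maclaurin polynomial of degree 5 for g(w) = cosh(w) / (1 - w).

37*w^5/24 + 37*w^4/24 + 3*w^3/2 + 3*w^2/2 + w + 1

Multiply the two series term by term and collect like powers.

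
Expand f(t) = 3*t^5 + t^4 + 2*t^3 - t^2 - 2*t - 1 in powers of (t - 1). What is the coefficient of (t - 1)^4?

f(1) = 2
f′(1) = 21
f′′(1) = 82
f′′′(1) = 216
f^(4)(1) = 384
Dividing each by k! gives the coefficients c_0, ..., c_4.

16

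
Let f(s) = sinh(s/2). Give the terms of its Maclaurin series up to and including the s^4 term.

f(0) = 0
f′(0) = 1/2
f′′(0) = 0
f′′′(0) = 1/8
f^(4)(0) = 0

s^3/48 + s/2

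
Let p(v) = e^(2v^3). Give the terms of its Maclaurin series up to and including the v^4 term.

2*v^3 + 1

Apply the Taylor formula c_k = f^(k)(a)/k!.
p(0) = 1
p′(0) = 0
p′′(0) = 0
p′′′(0) = 12
p^(4)(0) = 0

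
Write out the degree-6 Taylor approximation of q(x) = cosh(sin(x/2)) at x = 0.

Plug the Maclaurin series of the inner function into that of the outer and collect terms.
[x^0] = 1;  [x^1] = 0;  [x^2] = 1/8;  [x^3] = 0;  [x^4] = -1/128;  [x^5] = 0;  [x^6] = -1/15360.

-x^6/15360 - x^4/128 + x^2/8 + 1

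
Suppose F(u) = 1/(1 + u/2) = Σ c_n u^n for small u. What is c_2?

1/4

F(0) = 1
F′(0) = -1/2
F′′(0) = 1/2
So c_2 = F′′(0)/2! = 1/4.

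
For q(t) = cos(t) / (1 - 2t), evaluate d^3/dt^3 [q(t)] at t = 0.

42

Multiply the two series term by term and collect like powers.
From the series, [t^3] q = 7; multiply by 3! = 6 to get 42.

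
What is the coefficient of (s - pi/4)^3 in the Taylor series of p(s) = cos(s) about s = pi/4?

sqrt(2)/12

Compute the successive derivatives at the expansion point and divide by k!.
p(pi/4) = sqrt(2)/2
p′(pi/4) = -sqrt(2)/2
p′′(pi/4) = -sqrt(2)/2
p′′′(pi/4) = sqrt(2)/2
The Taylor polynomial is Σ p^(k)(pi/4)/k! · (s - pi/4)^k.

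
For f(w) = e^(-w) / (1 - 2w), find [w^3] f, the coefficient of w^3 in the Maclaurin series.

Expand each factor separately, then convolve coefficients.

29/6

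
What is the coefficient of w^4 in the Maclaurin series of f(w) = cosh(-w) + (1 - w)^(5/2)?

Expand each term separately and add.

1/384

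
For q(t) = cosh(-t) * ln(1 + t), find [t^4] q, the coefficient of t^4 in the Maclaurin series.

Multiply the two series term by term and collect like powers.
q(0) = 0
q′(0) = 1
q′′(0) = -1
q′′′(0) = 5
q^(4)(0) = -12

-1/2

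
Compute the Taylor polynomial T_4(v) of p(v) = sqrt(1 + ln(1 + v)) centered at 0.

-143*v^4/384 + 17*v^3/48 - 3*v^2/8 + v/2 + 1

Plug the Maclaurin series of the inner function into that of the outer and collect terms.
[v^0] = 1;  [v^1] = 1/2;  [v^2] = -3/8;  [v^3] = 17/48;  [v^4] = -143/384.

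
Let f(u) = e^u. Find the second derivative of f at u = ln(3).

Differentiate repeatedly and evaluate at the center.
The coefficient of (u - ln(3))^2 in the expansion is 3/2, so f′′(ln(3)) = 2! * (3/2) = 3.

3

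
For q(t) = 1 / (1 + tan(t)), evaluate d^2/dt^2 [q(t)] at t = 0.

2

Expand as Σ (-1)^k u^k with u equal to the inner function's series.
The coefficient of t^2 in the expansion is 1, so q′′(0) = 2! * (1) = 2.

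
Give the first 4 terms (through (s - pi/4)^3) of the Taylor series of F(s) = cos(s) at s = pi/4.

sqrt(2)*(s - pi/4)^3/12 - sqrt(2)*(s - pi/4)^2/4 - sqrt(2)*(s - pi/4)/2 + sqrt(2)/2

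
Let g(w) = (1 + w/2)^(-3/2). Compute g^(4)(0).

945/256

Compute the successive derivatives at the expansion point and divide by k!.
The coefficient of w^4 in the expansion is 315/2048, so g^(4)(0) = 4! * (315/2048) = 945/256.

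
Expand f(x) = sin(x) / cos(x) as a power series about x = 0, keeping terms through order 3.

x^3/3 + x

Divide the numerator series by the denominator series (power-series long division).
[x^0] = 0;  [x^1] = 1;  [x^2] = 0;  [x^3] = 1/3.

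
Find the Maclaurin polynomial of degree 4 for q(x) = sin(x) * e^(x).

x^3/3 + x^2 + x

Multiply the two series term by term and collect like powers.
q(0) = 0
q′(0) = 1
q′′(0) = 2
q′′′(0) = 2
q^(4)(0) = 0
Then c_k = q^(k)(0)/k! gives each Taylor coefficient.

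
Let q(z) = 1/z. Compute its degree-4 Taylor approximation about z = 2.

q(2) = 1/2
q′(2) = -1/4
q′′(2) = 1/4
q′′′(2) = -3/8
q^(4)(2) = 3/4
Then c_k = q^(k)(2)/k! gives each Taylor coefficient.

(z - 2)^4/32 - (z - 2)^3/16 + (z - 2)^2/8 - (z - 2)/4 + 1/2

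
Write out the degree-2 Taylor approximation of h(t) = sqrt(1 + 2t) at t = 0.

-t^2/2 + t + 1

h(0) = 1
h′(0) = 1
h′′(0) = -1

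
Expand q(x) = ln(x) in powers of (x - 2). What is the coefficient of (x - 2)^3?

Apply the Taylor formula c_k = f^(k)(a)/k!.
[(x - 2)^0] = ln(2);  [(x - 2)^1] = 1/2;  [(x - 2)^2] = -1/8;  [(x - 2)^3] = 1/24.
So c_3 = q′′′(2)/3! = 1/24.

1/24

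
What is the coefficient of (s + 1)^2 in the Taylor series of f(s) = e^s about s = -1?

f(-1) = e^(-1)
f′(-1) = e^(-1)
f′′(-1) = e^(-1)
So c_2 = f′′(-1)/2! = e^(-1)/2.

e^(-1)/2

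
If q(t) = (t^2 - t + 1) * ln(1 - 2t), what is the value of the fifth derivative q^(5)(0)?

-608

Multiply each power in the prefactor through the base expansion.
The coefficient of t^5 in the expansion is -76/15, so q^(5)(0) = 5! * (-76/15) = -608.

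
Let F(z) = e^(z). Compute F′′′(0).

The coefficient of z^3 in the expansion is 1/6, so F′′′(0) = 3! * (1/6) = 1.

1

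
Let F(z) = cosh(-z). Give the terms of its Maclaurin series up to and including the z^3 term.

z^2/2 + 1

Differentiate repeatedly and evaluate at the center.
F(0) = 1
F′(0) = 0
F′′(0) = 1
F′′′(0) = 0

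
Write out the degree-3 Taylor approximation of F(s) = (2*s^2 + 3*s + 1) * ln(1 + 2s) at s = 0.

Distribute the polynomial across the series and collect like powers.
F(0) = 0
F′(0) = 2
F′′(0) = 8
F′′′(0) = 4

2*s^3/3 + 4*s^2 + 2*s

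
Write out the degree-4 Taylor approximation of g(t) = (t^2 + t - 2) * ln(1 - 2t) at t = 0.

10*t^4/3 + 4*t^3/3 + 2*t^2 + 4*t

Shift and add copies of the series according to the polynomial's terms.
[t^0] = 0;  [t^1] = 4;  [t^2] = 2;  [t^3] = 4/3;  [t^4] = 10/3.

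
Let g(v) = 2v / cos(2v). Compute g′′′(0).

Write the quotient as an unknown series and match coefficients against numerator = denominator · series.
From the series, [v^3] g = 4; multiply by 3! = 6 to get 24.

24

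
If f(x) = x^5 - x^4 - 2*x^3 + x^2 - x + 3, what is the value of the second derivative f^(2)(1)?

Compute the successive derivatives at the expansion point and divide by k!.
From the series, [(x - 1)^2] f = -1; multiply by 2! = 2 to get -2.

-2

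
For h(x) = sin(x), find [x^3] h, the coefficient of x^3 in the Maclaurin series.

-1/6

h(0) = 0
h′(0) = 1
h′′(0) = 0
h′′′(0) = -1
Dividing each by k! gives the coefficients c_0, ..., c_3.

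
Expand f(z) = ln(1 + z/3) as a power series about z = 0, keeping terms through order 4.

-z^4/324 + z^3/81 - z^2/18 + z/3

f(0) = 0
f′(0) = 1/3
f′′(0) = -1/9
f′′′(0) = 2/27
f^(4)(0) = -2/27
Then c_k = f^(k)(0)/k! gives each Taylor coefficient.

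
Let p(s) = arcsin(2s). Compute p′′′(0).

8

Apply the Taylor formula c_k = f^(k)(a)/k!.
The coefficient of s^3 in the expansion is 4/3, so p′′′(0) = 3! * (4/3) = 8.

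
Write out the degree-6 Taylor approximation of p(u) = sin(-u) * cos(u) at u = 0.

-2*u^5/15 + 2*u^3/3 - u

Expand each factor separately, then convolve coefficients.
p(0) = 0
p′(0) = -1
p′′(0) = 0
p′′′(0) = 4
p^(4)(0) = 0
p^(5)(0) = -16
p^(6)(0) = 0
Dividing each by k! gives the coefficients c_0, ..., c_6.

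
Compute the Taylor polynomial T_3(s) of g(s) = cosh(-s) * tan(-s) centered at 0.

Expand each factor separately, then convolve coefficients.

-5*s^3/6 - s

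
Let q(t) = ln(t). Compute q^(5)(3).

8/81

Use the known series and substitute for the argument.
From the series, [(t - 3)^5] q = 1/1215; multiply by 5! = 120 to get 8/81.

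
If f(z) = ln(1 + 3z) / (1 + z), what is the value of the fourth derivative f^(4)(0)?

Multiply the two series term by term and collect like powers.
The coefficient of z^4 in the expansion is -147/4, so f^(4)(0) = 4! * (-147/4) = -882.

-882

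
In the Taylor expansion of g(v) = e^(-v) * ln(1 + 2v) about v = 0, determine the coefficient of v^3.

Write out both Maclaurin series and multiply, keeping only the needed powers.
g(0) = 0
g′(0) = 2
g′′(0) = -8
g′′′(0) = 34
The Taylor polynomial is Σ g^(k)(0)/k! · v^k.

17/3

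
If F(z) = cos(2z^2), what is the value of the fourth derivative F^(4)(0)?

Use the known series and substitute for the argument.
The coefficient of z^4 in the expansion is -2, so F^(4)(0) = 4! * (-2) = -48.

-48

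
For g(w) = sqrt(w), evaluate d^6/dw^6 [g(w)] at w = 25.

Apply the Taylor formula c_k = f^(k)(a)/k!.
From the series, [(w - 25)^6] g = -21/50000000000; multiply by 6! = 720 to get -189/625000000.

-189/625000000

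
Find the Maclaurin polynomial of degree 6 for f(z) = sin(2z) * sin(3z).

217*z^6/20 - 13*z^4 + 6*z^2

Write out both Maclaurin series and multiply, keeping only the needed powers.
[z^0] = 0;  [z^1] = 0;  [z^2] = 6;  [z^3] = 0;  [z^4] = -13;  [z^5] = 0;  [z^6] = 217/20.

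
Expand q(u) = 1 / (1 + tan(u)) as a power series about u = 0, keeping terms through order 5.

Expand as Σ (-1)^k u^k with u equal to the inner function's series.
q(0) = 1
q′(0) = -1
q′′(0) = 2
q′′′(0) = -8
q^(4)(0) = 40
q^(5)(0) = -256

-32*u^5/15 + 5*u^4/3 - 4*u^3/3 + u^2 - u + 1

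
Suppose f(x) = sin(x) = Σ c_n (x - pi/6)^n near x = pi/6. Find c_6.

Use the known series and substitute for the argument.
f(pi/6) = 1/2
f′(pi/6) = sqrt(3)/2
f′′(pi/6) = -1/2
f′′′(pi/6) = -sqrt(3)/2
f^(4)(pi/6) = 1/2
f^(5)(pi/6) = sqrt(3)/2
f^(6)(pi/6) = -1/2
So c_6 = f^(6)(pi/6)/6! = -1/1440.

-1/1440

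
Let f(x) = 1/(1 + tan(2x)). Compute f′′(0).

Plug the Maclaurin series of the inner function into that of the outer and collect terms.
From the series, [x^2] f = 4; multiply by 2! = 2 to get 8.

8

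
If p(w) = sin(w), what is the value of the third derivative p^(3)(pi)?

1

Apply the Taylor formula c_k = f^(k)(a)/k!.
From the series, [(w - pi)^3] p = 1/6; multiply by 3! = 6 to get 1.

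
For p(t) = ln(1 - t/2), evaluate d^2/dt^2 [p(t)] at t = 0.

The coefficient of t^2 in the expansion is -1/8, so p′′(0) = 2! * (-1/8) = -1/4.

-1/4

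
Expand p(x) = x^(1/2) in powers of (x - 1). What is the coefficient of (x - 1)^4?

Apply the Taylor formula c_k = f^(k)(a)/k!.
[(x - 1)^0] = 1;  [(x - 1)^1] = 1/2;  [(x - 1)^2] = -1/8;  [(x - 1)^3] = 1/16;  [(x - 1)^4] = -5/128.

-5/128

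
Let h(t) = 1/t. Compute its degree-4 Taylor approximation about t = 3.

h(3) = 1/3
h′(3) = -1/9
h′′(3) = 2/27
h′′′(3) = -2/27
h^(4)(3) = 8/81
The Taylor polynomial is Σ h^(k)(3)/k! · (t - 3)^k.

(t - 3)^4/243 - (t - 3)^3/81 + (t - 3)^2/27 - (t - 3)/9 + 1/3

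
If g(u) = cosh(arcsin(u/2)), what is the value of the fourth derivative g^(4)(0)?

5/16

Let u equal the inner series; expand the outer function in u and truncate.
From the series, [u^4] g = 5/384; multiply by 4! = 24 to get 5/16.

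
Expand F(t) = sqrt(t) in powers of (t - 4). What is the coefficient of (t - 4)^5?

Differentiate repeatedly and evaluate at the center.
So c_5 = F^(5)(4)/5! = 7/131072.

7/131072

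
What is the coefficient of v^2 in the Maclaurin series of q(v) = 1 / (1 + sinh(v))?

1

Use the geometric series for the reciprocal, then substitute.
q(0) = 1
q′(0) = -1
q′′(0) = 2
So c_2 = q′′(0)/2! = 1.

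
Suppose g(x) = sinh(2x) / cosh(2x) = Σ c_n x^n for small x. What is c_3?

Write the quotient as an unknown series and match coefficients against numerator = denominator · series.
g(0) = 0
g′(0) = 2
g′′(0) = 0
g′′′(0) = -16

-8/3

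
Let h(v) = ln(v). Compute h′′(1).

-1

Compute the successive derivatives at the expansion point and divide by k!.
From the series, [(v - 1)^2] h = -1/2; multiply by 2! = 2 to get -1.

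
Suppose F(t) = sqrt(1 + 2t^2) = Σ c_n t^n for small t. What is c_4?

F(0) = 1
F′(0) = 0
F′′(0) = 2
F′′′(0) = 0
F^(4)(0) = -12
So c_4 = F^(4)(0)/4! = -1/2.

-1/2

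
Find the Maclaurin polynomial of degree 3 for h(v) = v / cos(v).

Invert the denominator's series and multiply.
h(0) = 0
h′(0) = 1
h′′(0) = 0
h′′′(0) = 3
Then c_k = h^(k)(0)/k! gives each Taylor coefficient.

v^3/2 + v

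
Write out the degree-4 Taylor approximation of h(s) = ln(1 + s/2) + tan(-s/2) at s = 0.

-s^4/64 - s^2/8

Combine the two series term by term.
h(0) = 0
h′(0) = 0
h′′(0) = -1/4
h′′′(0) = 0
h^(4)(0) = -3/8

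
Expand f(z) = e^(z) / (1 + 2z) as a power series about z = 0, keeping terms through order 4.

233*z^4/24 - 29*z^3/6 + 5*z^2/2 - z + 1

Take the Cauchy product of the two expansions.
f(0) = 1
f′(0) = -1
f′′(0) = 5
f′′′(0) = -29
f^(4)(0) = 233
The Taylor polynomial is Σ f^(k)(0)/k! · z^k.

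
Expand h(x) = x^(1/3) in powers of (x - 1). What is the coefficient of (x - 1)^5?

22/729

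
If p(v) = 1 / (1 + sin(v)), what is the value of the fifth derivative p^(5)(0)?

Expand as Σ (-1)^k u^k with u equal to the inner function's series.
The coefficient of v^5 in the expansion is -61/120, so p^(5)(0) = 5! * (-61/120) = -61.

-61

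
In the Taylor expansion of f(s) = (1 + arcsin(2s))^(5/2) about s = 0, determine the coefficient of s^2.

Substitute the inner expansion into the outer series and collect powers.
[s^0] = 1;  [s^1] = 5;  [s^2] = 15/2.

15/2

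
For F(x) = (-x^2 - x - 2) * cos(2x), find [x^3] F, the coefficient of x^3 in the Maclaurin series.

2

Distribute the polynomial across the series and collect like powers.
F(0) = -2
F′(0) = -1
F′′(0) = 6
F′′′(0) = 12
So c_3 = F′′′(0)/3! = 2.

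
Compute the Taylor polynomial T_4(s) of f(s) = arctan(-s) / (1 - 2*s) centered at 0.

Expand 1/(denominator) as a geometric series and multiply by the numerator's series.
f(0) = 0
f′(0) = -1
f′′(0) = -4
f′′′(0) = -22
f^(4)(0) = -176
Then c_k = f^(k)(0)/k! gives each Taylor coefficient.

-22*s^4/3 - 11*s^3/3 - 2*s^2 - s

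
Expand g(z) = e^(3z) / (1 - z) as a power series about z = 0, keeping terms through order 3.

Expand each factor separately, then convolve coefficients.
[z^0] = 1;  [z^1] = 4;  [z^2] = 17/2;  [z^3] = 13.

13*z^3 + 17*z^2/2 + 4*z + 1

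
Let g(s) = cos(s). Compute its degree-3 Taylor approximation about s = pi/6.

(s - pi/6)^3/12 - sqrt(3)*(s - pi/6)^2/4 - (s - pi/6)/2 + sqrt(3)/2

Apply the Taylor formula c_k = f^(k)(a)/k!.
g(pi/6) = sqrt(3)/2
g′(pi/6) = -1/2
g′′(pi/6) = -sqrt(3)/2
g′′′(pi/6) = 1/2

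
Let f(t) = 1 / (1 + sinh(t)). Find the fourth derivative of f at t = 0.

32

Expand as Σ (-1)^k u^k with u equal to the inner function's series.
From the series, [t^4] f = 4/3; multiply by 4! = 24 to get 32.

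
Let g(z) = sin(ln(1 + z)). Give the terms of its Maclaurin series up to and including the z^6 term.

Let u equal the inner series; expand the outer function in u and truncate.
[z^0] = 0;  [z^1] = 1;  [z^2] = -1/2;  [z^3] = 1/6;  [z^4] = 0;  [z^5] = -1/12;  [z^6] = 1/8.

z^6/8 - z^5/12 + z^3/6 - z^2/2 + z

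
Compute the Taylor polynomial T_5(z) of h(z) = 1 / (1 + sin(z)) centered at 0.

-61*z^5/120 + 2*z^4/3 - 5*z^3/6 + z^2 - z + 1

Expand as Σ (-1)^k u^k with u equal to the inner function's series.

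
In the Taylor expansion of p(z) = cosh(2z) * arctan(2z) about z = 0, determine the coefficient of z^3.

Write out both Maclaurin series and multiply, keeping only the needed powers.
[z^0] = 0;  [z^1] = 2;  [z^2] = 0;  [z^3] = 4/3.

4/3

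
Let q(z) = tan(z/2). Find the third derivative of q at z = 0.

From the series, [z^3] q = 1/24; multiply by 3! = 6 to get 1/4.

1/4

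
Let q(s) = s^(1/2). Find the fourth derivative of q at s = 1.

-15/16

Differentiate repeatedly and evaluate at the center.
The coefficient of (s - 1)^4 in the expansion is -5/128, so q^(4)(1) = 4! * (-5/128) = -15/16.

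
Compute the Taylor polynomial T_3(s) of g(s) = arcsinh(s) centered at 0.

g(0) = 0
g′(0) = 1
g′′(0) = 0
g′′′(0) = -1

-s^3/6 + s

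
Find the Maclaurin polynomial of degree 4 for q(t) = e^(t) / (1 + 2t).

233*t^4/24 - 29*t^3/6 + 5*t^2/2 - t + 1

Multiply the two series term by term and collect like powers.
q(0) = 1
q′(0) = -1
q′′(0) = 5
q′′′(0) = -29
q^(4)(0) = 233
Then c_k = q^(k)(0)/k! gives each Taylor coefficient.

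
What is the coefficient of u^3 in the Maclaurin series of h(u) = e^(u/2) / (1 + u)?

-29/48

Take the Cauchy product of the two expansions.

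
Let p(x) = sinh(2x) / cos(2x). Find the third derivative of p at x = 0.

Write the quotient as an unknown series and match coefficients against numerator = denominator · series.
The coefficient of x^3 in the expansion is 16/3, so p′′′(0) = 3! * (16/3) = 32.

32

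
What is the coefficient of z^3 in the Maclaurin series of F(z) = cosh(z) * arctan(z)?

Expand each factor separately, then convolve coefficients.
F(0) = 0
F′(0) = 1
F′′(0) = 0
F′′′(0) = 1
So c_3 = F′′′(0)/3! = 1/6.

1/6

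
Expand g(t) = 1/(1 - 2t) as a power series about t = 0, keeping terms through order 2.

4*t^2 + 2*t + 1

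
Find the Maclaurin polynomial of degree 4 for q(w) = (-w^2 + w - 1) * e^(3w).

-27*w^4/8 - 3*w^3 - 5*w^2/2 - 2*w - 1

Distribute the polynomial across the series and collect like powers.
q(0) = -1
q′(0) = -2
q′′(0) = -5
q′′′(0) = -18
q^(4)(0) = -81
Then c_k = q^(k)(0)/k! gives each Taylor coefficient.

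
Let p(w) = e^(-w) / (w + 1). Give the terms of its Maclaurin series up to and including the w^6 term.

Use 1/(1 - r) = Σ r^k on the denominator, then take the Cauchy product.
[w^0] = 1;  [w^1] = -2;  [w^2] = 5/2;  [w^3] = -8/3;  [w^4] = 65/24;  [w^5] = -163/60;  [w^6] = 1957/720.

1957*w^6/720 - 163*w^5/60 + 65*w^4/24 - 8*w^3/3 + 5*w^2/2 - 2*w + 1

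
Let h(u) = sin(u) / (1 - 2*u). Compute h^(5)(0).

Expand 1/(denominator) as a geometric series and multiply by the numerator's series.
From the series, [u^5] h = 1841/120; multiply by 5! = 120 to get 1841.

1841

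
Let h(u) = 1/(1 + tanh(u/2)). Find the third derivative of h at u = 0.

Let u equal the inner series; expand the outer function in u and truncate.
The coefficient of u^3 in the expansion is -1/12, so h′′′(0) = 3! * (-1/12) = -1/2.

-1/2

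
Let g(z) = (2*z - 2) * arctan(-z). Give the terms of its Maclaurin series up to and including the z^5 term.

2*z^5/5 + 2*z^4/3 - 2*z^3/3 - 2*z^2 + 2*z

Multiply each power in the prefactor through the base expansion.
g(0) = 0
g′(0) = 2
g′′(0) = -4
g′′′(0) = -4
g^(4)(0) = 16
g^(5)(0) = 48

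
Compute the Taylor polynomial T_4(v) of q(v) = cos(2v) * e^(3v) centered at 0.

Multiply the two series term by term and collect like powers.
q(0) = 1
q′(0) = 3
q′′(0) = 5
q′′′(0) = -9
q^(4)(0) = -119
The Taylor polynomial is Σ q^(k)(0)/k! · v^k.

-119*v^4/24 - 3*v^3/2 + 5*v^2/2 + 3*v + 1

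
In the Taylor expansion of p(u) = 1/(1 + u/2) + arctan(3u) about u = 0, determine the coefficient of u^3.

-73/8

Expand each term separately and add.
p(0) = 1
p′(0) = 5/2
p′′(0) = 1/2
p′′′(0) = -219/4
The Taylor polynomial is Σ p^(k)(0)/k! · u^k.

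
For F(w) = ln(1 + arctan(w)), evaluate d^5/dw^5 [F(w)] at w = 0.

8

Compose series: expand the inner function first, then feed it into the outer expansion.
The coefficient of w^5 in the expansion is 1/15, so F^(5)(0) = 5! * (1/15) = 8.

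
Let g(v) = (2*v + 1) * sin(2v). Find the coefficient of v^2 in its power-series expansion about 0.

4

Multiply each power in the prefactor through the base expansion.
[v^0] = 0;  [v^1] = 2;  [v^2] = 4.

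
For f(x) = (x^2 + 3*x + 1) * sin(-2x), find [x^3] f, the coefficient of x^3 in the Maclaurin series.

-2/3

Distribute the polynomial across the series and collect like powers.
f(0) = 0
f′(0) = -2
f′′(0) = -12
f′′′(0) = -4
Then c_k = f^(k)(0)/k! gives each Taylor coefficient.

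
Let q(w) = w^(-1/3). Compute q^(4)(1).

The coefficient of (w - 1)^4 in the expansion is 35/243, so q^(4)(1) = 4! * (35/243) = 280/81.

280/81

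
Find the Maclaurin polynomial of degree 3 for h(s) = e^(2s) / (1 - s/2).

Multiply the two series term by term and collect like powers.
h(0) = 1
h′(0) = 5/2
h′′(0) = 13/2
h′′′(0) = 71/4
Dividing each by k! gives the coefficients c_0, ..., c_3.

71*s^3/24 + 13*s^2/4 + 5*s/2 + 1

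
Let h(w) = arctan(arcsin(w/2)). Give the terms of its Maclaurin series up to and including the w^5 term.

13*w^5/3840 - w^3/48 + w/2

Plug the Maclaurin series of the inner function into that of the outer and collect terms.
[w^0] = 0;  [w^1] = 1/2;  [w^2] = 0;  [w^3] = -1/48;  [w^4] = 0;  [w^5] = 13/3840.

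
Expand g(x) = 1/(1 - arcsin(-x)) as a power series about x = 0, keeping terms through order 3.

Let u equal the inner series; expand the outer function in u and truncate.
g(0) = 1
g′(0) = -1
g′′(0) = 2
g′′′(0) = -7

-7*x^3/6 + x^2 - x + 1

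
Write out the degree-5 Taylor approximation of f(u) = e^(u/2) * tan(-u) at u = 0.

Expand each factor separately, then convolve coefficients.

-341*u^5/1920 - 3*u^4/16 - 11*u^3/24 - u^2/2 - u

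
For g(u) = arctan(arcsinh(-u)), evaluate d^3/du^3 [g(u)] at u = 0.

3

Substitute the inner expansion into the outer series and collect powers.
The coefficient of u^3 in the expansion is 1/2, so g′′′(0) = 3! * (1/2) = 3.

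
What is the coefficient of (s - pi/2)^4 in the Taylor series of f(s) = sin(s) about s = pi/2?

[(s - pi/2)^0] = 1;  [(s - pi/2)^1] = 0;  [(s - pi/2)^2] = -1/2;  [(s - pi/2)^3] = 0;  [(s - pi/2)^4] = 1/24.

1/24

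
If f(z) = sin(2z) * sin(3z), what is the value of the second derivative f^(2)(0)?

12

Take the Cauchy product of the two expansions.
The coefficient of z^2 in the expansion is 6, so f′′(0) = 2! * (6) = 12.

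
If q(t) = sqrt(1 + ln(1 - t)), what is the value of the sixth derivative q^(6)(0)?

Let u equal the inner series; expand the outer function in u and truncate.
The coefficient of t^6 in the expansion is -22819/46080, so q^(6)(0) = 6! * (-22819/46080) = -22819/64.

-22819/64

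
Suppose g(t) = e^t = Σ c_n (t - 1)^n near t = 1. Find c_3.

e/6

c_3 = g′′′(1)/3! = e/6.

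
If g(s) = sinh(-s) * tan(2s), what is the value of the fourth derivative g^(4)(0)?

Expand each factor separately, then convolve coefficients.
From the series, [s^4] g = -3; multiply by 4! = 24 to get -72.

-72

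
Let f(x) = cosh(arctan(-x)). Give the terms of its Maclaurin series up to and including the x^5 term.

-7*x^4/24 + x^2/2 + 1

Compose series: expand the inner function first, then feed it into the outer expansion.
f(0) = 1
f′(0) = 0
f′′(0) = 1
f′′′(0) = 0
f^(4)(0) = -7
f^(5)(0) = 0
The Taylor polynomial is Σ f^(k)(0)/k! · x^k.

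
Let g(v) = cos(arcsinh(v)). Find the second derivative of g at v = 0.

Plug the Maclaurin series of the inner function into that of the outer and collect terms.
The coefficient of v^2 in the expansion is -1/2, so g′′(0) = 2! * (-1/2) = -1.

-1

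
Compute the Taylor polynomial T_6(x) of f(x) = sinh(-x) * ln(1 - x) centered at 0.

Take the Cauchy product of the two expansions.
[x^0] = 0;  [x^1] = 0;  [x^2] = 1;  [x^3] = 1/2;  [x^4] = 1/2;  [x^5] = 1/3;  [x^6] = 19/72.

19*x^6/72 + x^5/3 + x^4/2 + x^3/2 + x^2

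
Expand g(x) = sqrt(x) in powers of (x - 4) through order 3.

(x - 4)^3/512 - (x - 4)^2/64 + (x - 4)/4 + 2

g(4) = 2
g′(4) = 1/4
g′′(4) = -1/32
g′′′(4) = 3/256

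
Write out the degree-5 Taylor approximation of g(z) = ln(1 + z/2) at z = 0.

z^5/160 - z^4/64 + z^3/24 - z^2/8 + z/2

g(0) = 0
g′(0) = 1/2
g′′(0) = -1/4
g′′′(0) = 1/4
g^(4)(0) = -3/8
g^(5)(0) = 3/4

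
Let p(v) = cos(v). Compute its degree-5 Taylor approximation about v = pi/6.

[(v - pi/6)^0] = sqrt(3)/2;  [(v - pi/6)^1] = -1/2;  [(v - pi/6)^2] = -sqrt(3)/4;  [(v - pi/6)^3] = 1/12;  [(v - pi/6)^4] = sqrt(3)/48;  [(v - pi/6)^5] = -1/240.

-(v - pi/6)^5/240 + sqrt(3)*(v - pi/6)^4/48 + (v - pi/6)^3/12 - sqrt(3)*(v - pi/6)^2/4 - (v - pi/6)/2 + sqrt(3)/2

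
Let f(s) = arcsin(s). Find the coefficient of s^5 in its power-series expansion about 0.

3/40

Differentiate repeatedly and evaluate at the center.
f(0) = 0
f′(0) = 1
f′′(0) = 0
f′′′(0) = 1
f^(4)(0) = 0
f^(5)(0) = 9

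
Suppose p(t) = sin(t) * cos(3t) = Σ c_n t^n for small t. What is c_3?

Write out both Maclaurin series and multiply, keeping only the needed powers.
p(0) = 0
p′(0) = 1
p′′(0) = 0
p′′′(0) = -28
So c_3 = p′′′(0)/3! = -14/3.

-14/3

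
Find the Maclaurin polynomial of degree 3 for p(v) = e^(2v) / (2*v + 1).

-8*v^3/3 + 2*v^2 + 1

Multiply the numerator's expansion by the denominator's geometric series.
p(0) = 1
p′(0) = 0
p′′(0) = 4
p′′′(0) = -16
The Taylor polynomial is Σ p^(k)(0)/k! · v^k.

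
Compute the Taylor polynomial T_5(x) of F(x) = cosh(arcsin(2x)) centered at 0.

Plug the Maclaurin series of the inner function into that of the outer and collect terms.
[x^0] = 1;  [x^1] = 0;  [x^2] = 2;  [x^3] = 0;  [x^4] = 10/3;  [x^5] = 0.

10*x^4/3 + 2*x^2 + 1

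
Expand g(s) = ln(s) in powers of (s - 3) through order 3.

(s - 3)^3/81 - (s - 3)^2/18 + (s - 3)/3 + ln(3)

g(3) = ln(3)
g′(3) = 1/3
g′′(3) = -1/9
g′′′(3) = 2/27
The Taylor polynomial is Σ g^(k)(3)/k! · (s - 3)^k.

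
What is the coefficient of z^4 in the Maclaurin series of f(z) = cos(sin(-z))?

Let u equal the inner series; expand the outer function in u and truncate.
f(0) = 1
f′(0) = 0
f′′(0) = -1
f′′′(0) = 0
f^(4)(0) = 5

5/24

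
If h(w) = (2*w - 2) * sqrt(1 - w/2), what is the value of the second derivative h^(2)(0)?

Distribute the polynomial across the series and collect like powers.
From the series, [w^2] h = -7/16; multiply by 2! = 2 to get -7/8.

-7/8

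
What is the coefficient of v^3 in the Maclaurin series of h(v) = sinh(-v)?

-1/6

Compute the successive derivatives at the expansion point and divide by k!.
h(0) = 0
h′(0) = -1
h′′(0) = 0
h′′′(0) = -1
Then c_k = h^(k)(0)/k! gives each Taylor coefficient.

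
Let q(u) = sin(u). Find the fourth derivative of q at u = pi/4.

Use the known series and substitute for the argument.
From the series, [(u - pi/4)^4] q = sqrt(2)/48; multiply by 4! = 24 to get sqrt(2)/2.

sqrt(2)/2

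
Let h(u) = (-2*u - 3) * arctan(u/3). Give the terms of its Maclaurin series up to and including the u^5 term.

-u^5/405 + 2*u^4/81 + u^3/27 - 2*u^2/3 - u

Multiply each power in the prefactor through the base expansion.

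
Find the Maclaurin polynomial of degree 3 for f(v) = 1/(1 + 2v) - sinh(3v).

Add the two expansions coefficient-wise.
f(0) = 1
f′(0) = -5
f′′(0) = 8
f′′′(0) = -75
Dividing each by k! gives the coefficients c_0, ..., c_3.

-25*v^3/2 + 4*v^2 - 5*v + 1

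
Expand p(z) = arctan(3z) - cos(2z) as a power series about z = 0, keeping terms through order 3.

-9*z^3 + 2*z^2 + 3*z - 1

Expand each term separately and add.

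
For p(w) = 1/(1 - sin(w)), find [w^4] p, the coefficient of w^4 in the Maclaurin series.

2/3

Substitute the inner expansion into the outer series and collect powers.
p(0) = 1
p′(0) = 1
p′′(0) = 2
p′′′(0) = 5
p^(4)(0) = 16
Dividing each by k! gives the coefficients c_0, ..., c_4.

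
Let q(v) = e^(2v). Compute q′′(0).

4

From the series, [v^2] q = 2; multiply by 2! = 2 to get 4.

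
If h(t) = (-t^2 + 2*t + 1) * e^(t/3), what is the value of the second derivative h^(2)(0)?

Shift and add copies of the series according to the polynomial's terms.
The coefficient of t^2 in the expansion is -5/18, so h′′(0) = 2! * (-5/18) = -5/9.

-5/9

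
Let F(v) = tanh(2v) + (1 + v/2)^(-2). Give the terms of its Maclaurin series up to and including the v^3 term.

-19*v^3/6 + 3*v^2/4 + v + 1

Combine the two series term by term.
F(0) = 1
F′(0) = 1
F′′(0) = 3/2
F′′′(0) = -19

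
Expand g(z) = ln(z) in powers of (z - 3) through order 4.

g(3) = ln(3)
g′(3) = 1/3
g′′(3) = -1/9
g′′′(3) = 2/27
g^(4)(3) = -2/27
Then c_k = g^(k)(3)/k! gives each Taylor coefficient.

-(z - 3)^4/324 + (z - 3)^3/81 - (z - 3)^2/18 + (z - 3)/3 + ln(3)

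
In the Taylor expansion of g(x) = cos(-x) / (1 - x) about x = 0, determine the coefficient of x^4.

13/24

Expand each factor separately, then convolve coefficients.
So c_4 = g^(4)(0)/4! = 13/24.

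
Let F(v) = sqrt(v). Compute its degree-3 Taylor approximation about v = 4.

(v - 4)^3/512 - (v - 4)^2/64 + (v - 4)/4 + 2

[(v - 4)^0] = 2;  [(v - 4)^1] = 1/4;  [(v - 4)^2] = -1/64;  [(v - 4)^3] = 1/512.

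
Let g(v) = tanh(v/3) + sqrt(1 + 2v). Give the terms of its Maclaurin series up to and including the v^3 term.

79*v^3/162 - v^2/2 + 4*v/3 + 1

Expand each term separately and add.
g(0) = 1
g′(0) = 4/3
g′′(0) = -1
g′′′(0) = 79/27
Dividing each by k! gives the coefficients c_0, ..., c_3.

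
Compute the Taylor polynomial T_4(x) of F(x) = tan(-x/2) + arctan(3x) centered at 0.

Combine the two series term by term.
F(0) = 0
F′(0) = 5/2
F′′(0) = 0
F′′′(0) = -217/4
F^(4)(0) = 0
Dividing each by k! gives the coefficients c_0, ..., c_4.

-217*x^3/24 + 5*x/2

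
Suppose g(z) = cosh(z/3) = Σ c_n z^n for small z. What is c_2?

1/18

[z^0] = 1;  [z^1] = 0;  [z^2] = 1/18.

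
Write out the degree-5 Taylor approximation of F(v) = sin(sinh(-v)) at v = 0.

Plug the Maclaurin series of the inner function into that of the outer and collect terms.

v^5/15 - v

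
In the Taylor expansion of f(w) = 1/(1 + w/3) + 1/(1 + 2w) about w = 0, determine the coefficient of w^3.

Combine the two series term by term.
So c_3 = f′′′(0)/3! = -217/27.

-217/27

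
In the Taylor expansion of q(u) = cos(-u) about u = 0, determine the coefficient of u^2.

-1/2

Use the known series and substitute for the argument.
[u^0] = 1;  [u^1] = 0;  [u^2] = -1/2.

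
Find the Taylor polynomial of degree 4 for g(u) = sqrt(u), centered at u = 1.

-5*(u - 1)^4/128 + (u - 1)^3/16 - (u - 1)^2/8 + (u - 1)/2 + 1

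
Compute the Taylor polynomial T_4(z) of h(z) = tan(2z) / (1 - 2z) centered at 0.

64*z^4/3 + 32*z^3/3 + 4*z^2 + 2*z

Expand each factor separately, then convolve coefficients.
h(0) = 0
h′(0) = 2
h′′(0) = 8
h′′′(0) = 64
h^(4)(0) = 512
The Taylor polynomial is Σ h^(k)(0)/k! · z^k.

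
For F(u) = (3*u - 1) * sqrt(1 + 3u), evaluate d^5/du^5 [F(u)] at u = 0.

-61965/32

Multiply each power in the prefactor through the base expansion.
From the series, [u^5] F = -4131/256; multiply by 5! = 120 to get -61965/32.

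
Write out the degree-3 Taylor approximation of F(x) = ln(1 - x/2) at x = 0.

-x^3/24 - x^2/8 - x/2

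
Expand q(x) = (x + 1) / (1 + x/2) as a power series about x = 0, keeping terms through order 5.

Shift and add copies of the series according to the polynomial's terms.
q(0) = 1
q′(0) = 1/2
q′′(0) = -1/2
q′′′(0) = 3/4
q^(4)(0) = -3/2
q^(5)(0) = 15/4

x^5/32 - x^4/16 + x^3/8 - x^2/4 + x/2 + 1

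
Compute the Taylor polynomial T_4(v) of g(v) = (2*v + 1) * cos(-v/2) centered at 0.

v^4/384 - v^3/4 - v^2/8 + 2*v + 1

Multiply each power in the prefactor through the base expansion.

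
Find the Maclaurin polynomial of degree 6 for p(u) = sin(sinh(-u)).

u^5/15 - u

Let u equal the inner series; expand the outer function in u and truncate.
p(0) = 0
p′(0) = -1
p′′(0) = 0
p′′′(0) = 0
p^(4)(0) = 0
p^(5)(0) = 8
p^(6)(0) = 0
The Taylor polynomial is Σ p^(k)(0)/k! · u^k.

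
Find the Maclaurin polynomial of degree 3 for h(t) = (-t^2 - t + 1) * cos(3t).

Shift and add copies of the series according to the polynomial's terms.
h(0) = 1
h′(0) = -1
h′′(0) = -11
h′′′(0) = 27
The Taylor polynomial is Σ h^(k)(0)/k! · t^k.

9*t^3/2 - 11*t^2/2 - t + 1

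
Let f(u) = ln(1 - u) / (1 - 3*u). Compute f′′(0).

Expand 1/(denominator) as a geometric series and multiply by the numerator's series.
The coefficient of u^2 in the expansion is -7/2, so f′′(0) = 2! * (-7/2) = -7.

-7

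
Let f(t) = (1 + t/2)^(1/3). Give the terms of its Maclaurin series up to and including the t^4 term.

[t^0] = 1;  [t^1] = 1/6;  [t^2] = -1/36;  [t^3] = 5/648;  [t^4] = -5/1944.

-5*t^4/1944 + 5*t^3/648 - t^2/36 + t/6 + 1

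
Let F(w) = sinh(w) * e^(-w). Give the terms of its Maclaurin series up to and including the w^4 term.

Multiply the two series term by term and collect like powers.
[w^0] = 0;  [w^1] = 1;  [w^2] = -1;  [w^3] = 2/3;  [w^4] = -1/3.

-w^4/3 + 2*w^3/3 - w^2 + w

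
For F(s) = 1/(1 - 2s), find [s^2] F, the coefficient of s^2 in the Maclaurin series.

c_2 = F′′(0)/2! = 4.

4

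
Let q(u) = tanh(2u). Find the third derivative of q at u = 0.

-16

Compute the successive derivatives at the expansion point and divide by k!.
The coefficient of u^3 in the expansion is -8/3, so q′′′(0) = 3! * (-8/3) = -16.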